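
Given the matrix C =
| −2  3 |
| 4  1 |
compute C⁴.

[[268, −87], [−116, 181]]

C² = [[16, −3], [−4, 13]]
C³ = [[−44, 45], [60, 1]]
C⁴ = [[268, −87], [−116, 181]]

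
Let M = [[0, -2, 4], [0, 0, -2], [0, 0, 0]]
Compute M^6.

[[0, 0, 0], [0, 0, 0], [0, 0, 0]]

M is strictly triangular, hence nilpotent: M^3 = 0, so M^6 = 0.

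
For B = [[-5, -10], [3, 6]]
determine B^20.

[[-5, -10], [3, 6]]

B² = B (a projection; rank 1, trace 1), so B^20 = B.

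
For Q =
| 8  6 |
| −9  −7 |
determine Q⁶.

tr Q = 1 and det Q = −2, so the characteristic polynomial is λ² − (1)λ + (−2) with roots 2 and −1.
Eigenvectors give P = [[−1, −2], [1, 3]] with P⁻¹ = [[−3, −2], [1, 1]], and Q = P·diag(2, −1)·P⁻¹.
Then Q⁶ = P·diag(64, 1)·P⁻¹ = [[−64, −2], [64, 3]] · [[−3, −2], [1, 1]] = [[190, 126], [−189, −125]].

[[190, 126], [−189, −125]]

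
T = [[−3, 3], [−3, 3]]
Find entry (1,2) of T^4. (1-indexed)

T^2 = [[0, 0], [0, 0]]
T^3 = [[0, 0], [0, 0]]
T^4 = [[0, 0], [0, 0]]

0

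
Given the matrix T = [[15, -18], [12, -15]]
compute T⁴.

[[81, 0], [0, 81]]

tr T = 0 and det T = -9, so the characteristic polynomial is λ² − (0)λ + (-9) with roots 3 and -3.
Eigenvectors give P = [[-3, -1], [-2, -1]] with P⁻¹ = [[-1, 1], [2, -3]], and T = P·diag(3, -3)·P⁻¹.
Then T⁴ = P·diag(81, 81)·P⁻¹ = [[-243, -81], [-162, -81]] · [[-1, 1], [2, -3]] = [[81, 0], [0, 81]].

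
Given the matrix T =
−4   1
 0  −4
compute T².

[[16, −8], [0, 16]]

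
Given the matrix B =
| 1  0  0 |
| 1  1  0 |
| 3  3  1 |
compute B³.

B = I + N where N = [[0, 0, 0], [1, 0, 0], [3, 3, 0]] is strictly lower-triangular, so N³ = 0.
(I + N)³ = I + 3·N + 3·N² = [[1, 0, 0], [3, 1, 0], [18, 9, 1]].

[[1, 0, 0], [3, 1, 0], [18, 9, 1]]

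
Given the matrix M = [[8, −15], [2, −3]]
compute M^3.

[[122, −285], [38, −87]]

tr M = 5 and det M = 6, so the characteristic polynomial is λ² − (5)λ + (6) with roots 3 and 2.
Eigenvectors give P = [[3, −5], [1, −2]] with P⁻¹ = [[2, −5], [1, −3]], and M = P·diag(3, 2)·P⁻¹.
Then M^3 = P·diag(27, 8)·P⁻¹ = [[81, −40], [27, −16]] · [[2, −5], [1, −3]] = [[122, −285], [38, −87]].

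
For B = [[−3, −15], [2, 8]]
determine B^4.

[[−309, −975], [130, 406]]

tr B = 5 and det B = 6, so the characteristic polynomial is λ² − (5)λ + (6) with roots 2 and 3.
Eigenvectors give P = [[3, 5], [−1, −2]] with P⁻¹ = [[2, 5], [−1, −3]], and B = P·diag(2, 3)·P⁻¹.
Then B^4 = P·diag(16, 81)·P⁻¹ = [[48, 405], [−16, −162]] · [[2, 5], [−1, −3]] = [[−309, −975], [130, 406]].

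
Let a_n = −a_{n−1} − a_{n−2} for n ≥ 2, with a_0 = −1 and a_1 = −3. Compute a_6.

−1

With companion matrix C = [[−1, −1], [1, 0]], [a_n, a_{n−1}]ᵀ = C·[a_{n−1}, a_{n−2}]ᵀ, so [a_6, a_5]ᵀ = C⁵·[a_1, a_0]ᵀ.
C⁵ = [[0, 1], [−1, −1]], giving [a_6, a_5]ᵀ = [[−1], [4]].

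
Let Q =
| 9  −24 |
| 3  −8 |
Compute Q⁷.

[[9, −24], [3, −8]]

Q² = Q (a projection; rank 1, trace 1), so Q⁷ = Q.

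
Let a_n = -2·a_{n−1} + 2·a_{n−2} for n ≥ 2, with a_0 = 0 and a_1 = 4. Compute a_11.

73088

With companion matrix Q = [[-2, 2], [1, 0]], [a_n, a_{n−1}]ᵀ = Q·[a_{n−1}, a_{n−2}]ᵀ, so [a_11, a_10]ᵀ = Q¹⁰·[a_1, a_0]ᵀ.
Q¹⁰ = [[18272, -13376], [-6688, 4896]], giving [a_11, a_10]ᵀ = [[73088], [-26752]].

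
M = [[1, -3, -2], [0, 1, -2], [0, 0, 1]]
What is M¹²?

M = I + N where N = [[0, -3, -2], [0, 0, -2], [0, 0, 0]] is strictly upper-triangular, so N³ = 0.
(I + N)¹² = I + 12·N + 66·N² = [[1, -36, 372], [0, 1, -24], [0, 0, 1]].

[[1, -36, 372], [0, 1, -24], [0, 0, 1]]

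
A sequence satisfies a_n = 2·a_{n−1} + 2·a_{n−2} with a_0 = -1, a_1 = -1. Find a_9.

-4240

With companion matrix C = [[2, 2], [1, 0]], [a_n, a_{n−1}]ᵀ = C·[a_{n−1}, a_{n−2}]ᵀ, so [a_9, a_8]ᵀ = C⁸·[a_1, a_0]ᵀ.
C⁸ = [[2448, 1792], [896, 656]], giving [a_9, a_8]ᵀ = [[-4240], [-1552]].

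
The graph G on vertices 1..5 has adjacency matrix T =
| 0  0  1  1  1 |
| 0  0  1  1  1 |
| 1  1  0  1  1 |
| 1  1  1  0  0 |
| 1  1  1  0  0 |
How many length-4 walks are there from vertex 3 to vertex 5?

The number of length-4 walks from vertex 3 to vertex 5 is entry (3,5) of T^4, where T is the adjacency matrix.
T^2 = [[3, 3, 2, 1, 1], [3, 3, 2, 1, 1], [2, 2, 4, 2, 2], [1, 1, 2, 3, 3], [1, 1, 2, 3, 3]]
T^3 = [[4, 4, 8, 8, 8], [4, 4, 8, 8, 8], [8, 8, 8, 8, 8], [8, 8, 8, 4, 4], [8, 8, 8, 4, 4]]
T^4 = [[24, 24, 24, 16, 16], [24, 24, 24, 16, 16], [24, 24, 32, 24, 24], [16, 16, 24, 24, 24], [16, 16, 24, 24, 24]]

24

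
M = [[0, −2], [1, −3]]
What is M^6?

tr M = −3 and det M = 2, so the characteristic polynomial is λ² − (−3)λ + (2) with roots −1 and −2.
Eigenvectors give P = [[2, −1], [1, −1]] with P⁻¹ = [[1, −1], [1, −2]], and M = P·diag(−1, −2)·P⁻¹.
Then M^6 = P·diag(1, 64)·P⁻¹ = [[2, −64], [1, −64]] · [[1, −1], [1, −2]] = [[−62, 126], [−63, 127]].

[[−62, 126], [−63, 127]]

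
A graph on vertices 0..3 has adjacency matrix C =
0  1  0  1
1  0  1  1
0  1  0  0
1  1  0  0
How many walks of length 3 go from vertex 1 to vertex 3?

4

The number of length-3 walks from vertex 1 to vertex 3 is entry (1,3) of C^3, where C is the adjacency matrix.
C^2 = [[2, 1, 1, 1], [1, 3, 0, 1], [1, 0, 1, 1], [1, 1, 1, 2]]
C^3 = [[2, 4, 1, 3], [4, 2, 3, 4], [1, 3, 0, 1], [3, 4, 1, 2]]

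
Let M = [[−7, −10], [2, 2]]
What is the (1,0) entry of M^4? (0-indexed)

tr M = −5 and det M = 6, so the characteristic polynomial is λ² − (−5)λ + (6) with roots −3 and −2.
Eigenvectors give P = [[5, −2], [−2, 1]] with P⁻¹ = [[1, 2], [2, 5]], and M = P·diag(−3, −2)·P⁻¹.
Then M^4 = P·diag(81, 16)·P⁻¹ = [[405, −32], [−162, 16]] · [[1, 2], [2, 5]] = [[341, 650], [−130, −244]].

−130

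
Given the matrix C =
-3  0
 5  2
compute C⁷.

[[-2187, 0], [2315, 128]]

tr C = -1 and det C = -6, so the characteristic polynomial is λ² − (-1)λ + (-6) with roots -3 and 2.
Eigenvectors give P = [[-1, 0], [1, 1]] with P⁻¹ = [[-1, 0], [1, 1]], and C = P·diag(-3, 2)·P⁻¹.
Then C⁷ = P·diag(-2187, 128)·P⁻¹ = [[2187, 0], [-2187, 128]] · [[-1, 0], [1, 1]] = [[-2187, 0], [2315, 128]].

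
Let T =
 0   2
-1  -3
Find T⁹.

[[510, 1022], [-511, -1023]]

tr T = -3 and det T = 2, so the characteristic polynomial is λ² − (-3)λ + (2) with roots -1 and -2.
Eigenvectors give P = [[2, -1], [-1, 1]] with P⁻¹ = [[1, 1], [1, 2]], and T = P·diag(-1, -2)·P⁻¹.
Then T⁹ = P·diag(-1, -512)·P⁻¹ = [[-2, 512], [1, -512]] · [[1, 1], [1, 2]] = [[510, 1022], [-511, -1023]].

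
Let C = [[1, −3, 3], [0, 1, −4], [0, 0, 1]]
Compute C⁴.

[[1, −12, 84], [0, 1, −16], [0, 0, 1]]

C = I + N where N = [[0, −3, 3], [0, 0, −4], [0, 0, 0]] is strictly upper-triangular, so N³ = 0.
(I + N)⁴ = I + 4·N + 6·N² = [[1, −12, 84], [0, 1, −16], [0, 0, 1]].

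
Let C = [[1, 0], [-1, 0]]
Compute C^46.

[[1, 0], [-1, 0]]

C² = C (a projection; rank 1, trace 1), so C^46 = C.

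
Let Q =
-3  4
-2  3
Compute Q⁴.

Q² = I (check: tr Q = 0 and det Q = -1), so Q⁴ = I since 4 is even.

[[1, 0], [0, 1]]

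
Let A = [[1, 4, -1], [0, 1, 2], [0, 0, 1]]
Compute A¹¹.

A = I + N where N = [[0, 4, -1], [0, 0, 2], [0, 0, 0]] is strictly upper-triangular, so N³ = 0.
(I + N)¹¹ = I + 11·N + 55·N² = [[1, 44, 429], [0, 1, 22], [0, 0, 1]].

[[1, 44, 429], [0, 1, 22], [0, 0, 1]]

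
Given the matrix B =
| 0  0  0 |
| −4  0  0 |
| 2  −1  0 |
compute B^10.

B is strictly triangular, hence nilpotent: B^3 = 0, so B^10 = 0.

[[0, 0, 0], [0, 0, 0], [0, 0, 0]]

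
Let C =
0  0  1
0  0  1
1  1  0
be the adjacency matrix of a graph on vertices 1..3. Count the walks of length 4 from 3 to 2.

0

The number of length-4 walks from vertex 3 to vertex 2 is entry (3,2) of C^4, where C is the adjacency matrix.
C^2 = [[1, 1, 0], [1, 1, 0], [0, 0, 2]]
C^3 = [[0, 0, 2], [0, 0, 2], [2, 2, 0]]
C^4 = [[2, 2, 0], [2, 2, 0], [0, 0, 4]]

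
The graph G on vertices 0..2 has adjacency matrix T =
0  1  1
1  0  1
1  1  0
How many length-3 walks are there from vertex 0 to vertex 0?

2

The number of length-3 walks from vertex 0 to vertex 0 is entry (0,0) of T^3, where T is the adjacency matrix.
T^2 = [[2, 1, 1], [1, 2, 1], [1, 1, 2]]
T^3 = [[2, 3, 3], [3, 2, 3], [3, 3, 2]]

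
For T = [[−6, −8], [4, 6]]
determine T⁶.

[[64, 0], [0, 64]]

tr T = 0 and det T = −4, so the characteristic polynomial is λ² − (0)λ + (−4) with roots 2 and −2.
Eigenvectors give P = [[−1, 2], [1, −1]] with P⁻¹ = [[1, 2], [1, 1]], and T = P·diag(2, −2)·P⁻¹.
Then T⁶ = P·diag(64, 64)·P⁻¹ = [[−64, 128], [64, −64]] · [[1, 2], [1, 1]] = [[64, 0], [0, 64]].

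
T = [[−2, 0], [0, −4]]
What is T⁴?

T² = [[4, 0], [0, 16]]
T³ = [[−8, 0], [0, −64]]
T⁴ = [[16, 0], [0, 256]]

[[16, 0], [0, 256]]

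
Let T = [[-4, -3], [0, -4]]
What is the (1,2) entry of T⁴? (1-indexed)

T² = [[16, 24], [0, 16]]
T³ = [[-64, -144], [0, -64]]
T⁴ = [[256, 768], [0, 256]]

768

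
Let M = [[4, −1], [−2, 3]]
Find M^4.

[[422, −203], [−406, 219]]

M^2 = [[18, −7], [−14, 11]]
M^3 = [[86, −39], [−78, 47]]
M^4 = [[422, −203], [−406, 219]]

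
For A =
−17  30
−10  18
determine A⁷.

[[−7073, 13890], [−4630, 9132]]

tr A = 1 and det A = −6, so the characteristic polynomial is λ² − (1)λ + (−6) with roots −2 and 3.
Eigenvectors give P = [[2, −3], [1, −2]] with P⁻¹ = [[2, −3], [1, −2]], and A = P·diag(−2, 3)·P⁻¹.
Then A⁷ = P·diag(−128, 2187)·P⁻¹ = [[−256, −6561], [−128, −4374]] · [[2, −3], [1, −2]] = [[−7073, 13890], [−4630, 9132]].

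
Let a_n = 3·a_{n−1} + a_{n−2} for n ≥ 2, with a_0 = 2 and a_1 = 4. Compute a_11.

651598

With companion matrix T = [[3, 1], [1, 0]], [a_n, a_{n−1}]ᵀ = T·[a_{n−1}, a_{n−2}]ᵀ, so [a_11, a_10]ᵀ = T^10·[a_1, a_0]ᵀ.
T^10 = [[141481, 42837], [42837, 12970]], giving [a_11, a_10]ᵀ = [[651598], [197288]].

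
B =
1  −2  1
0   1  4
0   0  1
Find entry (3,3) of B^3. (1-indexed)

B = I + N where N = [[0, −2, 1], [0, 0, 4], [0, 0, 0]] is strictly upper-triangular, so N^3 = 0.
(I + N)^3 = I + 3·N + 3·N^2 = [[1, −6, −21], [0, 1, 12], [0, 0, 1]].

1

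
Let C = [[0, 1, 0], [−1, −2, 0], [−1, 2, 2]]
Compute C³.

[[2, 3, 0], [−3, −4, 0], [−3, 6, 8]]

C² = [[−1, −2, 0], [2, 3, 0], [−4, −1, 4]]
C³ = [[2, 3, 0], [−3, −4, 0], [−3, 6, 8]]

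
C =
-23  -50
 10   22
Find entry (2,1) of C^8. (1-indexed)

-12610

tr C = -1 and det C = -6, so the characteristic polynomial is λ² − (-1)λ + (-6) with roots -3 and 2.
Eigenvectors give P = [[-5, -2], [2, 1]] with P⁻¹ = [[-1, -2], [2, 5]], and C = P·diag(-3, 2)·P⁻¹.
Then C^8 = P·diag(6561, 256)·P⁻¹ = [[-32805, -512], [13122, 256]] · [[-1, -2], [2, 5]] = [[31781, 63050], [-12610, -24964]].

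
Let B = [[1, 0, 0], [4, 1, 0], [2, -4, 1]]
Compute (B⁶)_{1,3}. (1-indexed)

0

B = I + N where N = [[0, 0, 0], [4, 0, 0], [2, -4, 0]] is strictly lower-triangular, so N³ = 0.
(I + N)⁶ = I + 6·N + 15·N² = [[1, 0, 0], [24, 1, 0], [-228, -24, 1]].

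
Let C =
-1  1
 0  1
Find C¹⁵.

C² = I (check: tr C = 0 and det C = -1), so C¹⁵ = C since 15 is odd.

[[-1, 1], [0, 1]]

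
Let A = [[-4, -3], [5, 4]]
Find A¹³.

[[-4, -3], [5, 4]]

A² = I (check: tr A = 0 and det A = -1), so A¹³ = A since 13 is odd.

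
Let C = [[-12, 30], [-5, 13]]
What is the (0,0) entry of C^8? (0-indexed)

-12354

tr C = 1 and det C = -6, so the characteristic polynomial is λ² − (1)λ + (-6) with roots 3 and -2.
Eigenvectors give P = [[-2, 3], [-1, 1]] with P⁻¹ = [[1, -3], [1, -2]], and C = P·diag(3, -2)·P⁻¹.
Then C^8 = P·diag(6561, 256)·P⁻¹ = [[-13122, 768], [-6561, 256]] · [[1, -3], [1, -2]] = [[-12354, 37830], [-6305, 19171]].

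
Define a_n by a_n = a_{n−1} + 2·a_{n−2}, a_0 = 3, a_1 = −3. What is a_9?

With companion matrix A = [[1, 2], [1, 0]], [a_n, a_{n−1}]ᵀ = A·[a_{n−1}, a_{n−2}]ᵀ, so [a_9, a_8]ᵀ = A⁸·[a_1, a_0]ᵀ.
A⁸ = [[171, 170], [85, 86]], giving [a_9, a_8]ᵀ = [[−3], [3]].

−3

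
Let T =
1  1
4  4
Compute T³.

[[25, 25], [100, 100]]

T² = [[5, 5], [20, 20]]
T³ = [[25, 25], [100, 100]]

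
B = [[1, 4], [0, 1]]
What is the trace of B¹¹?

2

B = I + N where N = [[0, 4], [0, 0]] is strictly upper-triangular, so N² = 0.
(I + N)¹¹ = I + 11·N = [[1, 44], [0, 1]].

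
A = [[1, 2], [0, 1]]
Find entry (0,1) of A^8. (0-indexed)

A = I + N where N = [[0, 2], [0, 0]] is strictly upper-triangular, so N^2 = 0.
(I + N)^8 = I + 8·N = [[1, 16], [0, 1]].

16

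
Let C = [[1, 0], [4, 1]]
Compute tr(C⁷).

2

C = I + N where N = [[0, 0], [4, 0]] is strictly lower-triangular, so N² = 0.
(I + N)⁷ = I + 7·N = [[1, 0], [28, 1]].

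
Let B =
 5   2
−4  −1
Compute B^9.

tr B = 4 and det B = 3, so the characteristic polynomial is λ² − (4)λ + (3) with roots 3 and 1.
Eigenvectors give P = [[−1, −1], [1, 2]] with P⁻¹ = [[−2, −1], [1, 1]], and B = P·diag(3, 1)·P⁻¹.
Then B^9 = P·diag(19683, 1)·P⁻¹ = [[−19683, −1], [19683, 2]] · [[−2, −1], [1, 1]] = [[39365, 19682], [−39364, −19681]].

[[39365, 19682], [−39364, −19681]]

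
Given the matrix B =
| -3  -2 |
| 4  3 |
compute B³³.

[[-3, -2], [4, 3]]

B² = I (check: tr B = 0 and det B = -1), so B³³ = B since 33 is odd.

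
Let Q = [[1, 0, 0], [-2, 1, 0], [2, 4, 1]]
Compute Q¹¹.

[[1, 0, 0], [-22, 1, 0], [-418, 44, 1]]

Q = I + N where N = [[0, 0, 0], [-2, 0, 0], [2, 4, 0]] is strictly lower-triangular, so N³ = 0.
(I + N)¹¹ = I + 11·N + 55·N² = [[1, 0, 0], [-22, 1, 0], [-418, 44, 1]].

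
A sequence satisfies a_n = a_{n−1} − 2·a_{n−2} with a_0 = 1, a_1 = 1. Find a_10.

23

With companion matrix B = [[1, −2], [1, 0]], [a_n, a_{n−1}]ᵀ = B·[a_{n−1}, a_{n−2}]ᵀ, so [a_10, a_9]ᵀ = B^9·[a_1, a_0]ᵀ.
B^9 = [[−11, 34], [−17, 6]], giving [a_10, a_9]ᵀ = [[23], [−11]].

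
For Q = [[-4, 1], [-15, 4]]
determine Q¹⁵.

Q² = I (check: tr Q = 0 and det Q = -1), so Q¹⁵ = Q since 15 is odd.

[[-4, 1], [-15, 4]]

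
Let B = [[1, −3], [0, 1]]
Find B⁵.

[[1, −15], [0, 1]]

B = I + N where N = [[0, −3], [0, 0]] is strictly upper-triangular, so N² = 0.
(I + N)⁵ = I + 5·N = [[1, −15], [0, 1]].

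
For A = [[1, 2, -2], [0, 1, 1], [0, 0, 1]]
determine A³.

A = I + N where N = [[0, 2, -2], [0, 0, 1], [0, 0, 0]] is strictly upper-triangular, so N³ = 0.
(I + N)³ = I + 3·N + 3·N² = [[1, 6, 0], [0, 1, 3], [0, 0, 1]].

[[1, 6, 0], [0, 1, 3], [0, 0, 1]]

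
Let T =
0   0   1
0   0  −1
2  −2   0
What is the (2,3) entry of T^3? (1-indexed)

T^2 = [[2, −2, 0], [−2, 2, 0], [0, 0, 4]]
T^3 = [[0, 0, 4], [0, 0, −4], [8, −8, 0]]

−4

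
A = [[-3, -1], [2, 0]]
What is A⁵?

[[-63, -31], [62, 30]]

tr A = -3 and det A = 2, so the characteristic polynomial is λ² − (-3)λ + (2) with roots -2 and -1.
Eigenvectors give P = [[1, -1], [-1, 2]] with P⁻¹ = [[2, 1], [1, 1]], and A = P·diag(-2, -1)·P⁻¹.
Then A⁵ = P·diag(-32, -1)·P⁻¹ = [[-32, 1], [32, -2]] · [[2, 1], [1, 1]] = [[-63, -31], [62, 30]].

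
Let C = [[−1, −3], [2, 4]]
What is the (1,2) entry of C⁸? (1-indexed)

−765

tr C = 3 and det C = 2, so the characteristic polynomial is λ² − (3)λ + (2) with roots 1 and 2.
Eigenvectors give P = [[3, −1], [−2, 1]] with P⁻¹ = [[1, 1], [2, 3]], and C = P·diag(1, 2)·P⁻¹.
Then C⁸ = P·diag(1, 256)·P⁻¹ = [[3, −256], [−2, 256]] · [[1, 1], [2, 3]] = [[−509, −765], [510, 766]].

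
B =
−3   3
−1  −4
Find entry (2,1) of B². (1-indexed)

7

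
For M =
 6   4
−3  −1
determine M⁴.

tr M = 5 and det M = 6, so the characteristic polynomial is λ² − (5)λ + (6) with roots 3 and 2.
Eigenvectors give P = [[4, −1], [−3, 1]] with P⁻¹ = [[1, 1], [3, 4]], and M = P·diag(3, 2)·P⁻¹.
Then M⁴ = P·diag(81, 16)·P⁻¹ = [[324, −16], [−243, 16]] · [[1, 1], [3, 4]] = [[276, 260], [−195, −179]].

[[276, 260], [−195, −179]]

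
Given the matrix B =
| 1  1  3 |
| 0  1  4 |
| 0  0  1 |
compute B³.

B = I + N where N = [[0, 1, 3], [0, 0, 4], [0, 0, 0]] is strictly upper-triangular, so N³ = 0.
(I + N)³ = I + 3·N + 3·N² = [[1, 3, 21], [0, 1, 12], [0, 0, 1]].

[[1, 3, 21], [0, 1, 12], [0, 0, 1]]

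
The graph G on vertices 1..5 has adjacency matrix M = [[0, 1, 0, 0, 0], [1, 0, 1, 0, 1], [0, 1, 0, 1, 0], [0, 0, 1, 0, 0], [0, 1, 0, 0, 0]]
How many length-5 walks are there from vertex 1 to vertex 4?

The number of length-5 walks from vertex 1 to vertex 4 is entry (1,4) of M⁵, where M is the adjacency matrix.
M² = [[1, 0, 1, 0, 1], [0, 3, 0, 1, 0], [1, 0, 2, 0, 1], [0, 1, 0, 1, 0], [1, 0, 1, 0, 1]]
M³ = [[0, 3, 0, 1, 0], [3, 0, 4, 0, 3], [0, 4, 0, 2, 0], [1, 0, 2, 0, 1], [0, 3, 0, 1, 0]]
M⁴ = [[3, 0, 4, 0, 3], [0, 10, 0, 4, 0], [4, 0, 6, 0, 4], [0, 4, 0, 2, 0], [3, 0, 4, 0, 3]]
M⁵ = [[0, 10, 0, 4, 0], [10, 0, 14, 0, 10], [0, 14, 0, 6, 0], [4, 0, 6, 0, 4], [0, 10, 0, 4, 0]]

4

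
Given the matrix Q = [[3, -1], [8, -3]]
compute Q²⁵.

Q² = I (check: tr Q = 0 and det Q = -1), so Q²⁵ = Q since 25 is odd.

[[3, -1], [8, -3]]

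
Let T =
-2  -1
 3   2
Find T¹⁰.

T² = I (check: tr T = 0 and det T = -1), so T¹⁰ = I since 10 is even.

[[1, 0], [0, 1]]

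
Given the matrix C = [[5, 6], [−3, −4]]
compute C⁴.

[[31, 30], [−15, −14]]

tr C = 1 and det C = −2, so the characteristic polynomial is λ² − (1)λ + (−2) with roots −1 and 2.
Eigenvectors give P = [[−1, 2], [1, −1]] with P⁻¹ = [[1, 2], [1, 1]], and C = P·diag(−1, 2)·P⁻¹.
Then C⁴ = P·diag(1, 16)·P⁻¹ = [[−1, 32], [1, −16]] · [[1, 2], [1, 1]] = [[31, 30], [−15, −14]].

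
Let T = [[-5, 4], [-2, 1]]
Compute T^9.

tr T = -4 and det T = 3, so the characteristic polynomial is λ² − (-4)λ + (3) with roots -1 and -3.
Eigenvectors give P = [[1, 2], [1, 1]] with P⁻¹ = [[-1, 2], [1, -1]], and T = P·diag(-1, -3)·P⁻¹.
Then T^9 = P·diag(-1, -19683)·P⁻¹ = [[-1, -39366], [-1, -19683]] · [[-1, 2], [1, -1]] = [[-39365, 39364], [-19682, 19681]].

[[-39365, 39364], [-19682, 19681]]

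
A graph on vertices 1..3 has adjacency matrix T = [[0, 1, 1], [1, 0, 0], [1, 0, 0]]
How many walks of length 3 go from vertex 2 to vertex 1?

The number of length-3 walks from vertex 2 to vertex 1 is entry (2,1) of T^3, where T is the adjacency matrix.
T^2 = [[2, 0, 0], [0, 1, 1], [0, 1, 1]]
T^3 = [[0, 2, 2], [2, 0, 0], [2, 0, 0]]

2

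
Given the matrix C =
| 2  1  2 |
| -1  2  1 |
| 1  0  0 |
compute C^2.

[[5, 4, 5], [-3, 3, 0], [2, 1, 2]]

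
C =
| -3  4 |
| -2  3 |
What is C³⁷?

C² = I (check: tr C = 0 and det C = -1), so C³⁷ = C since 37 is odd.

[[-3, 4], [-2, 3]]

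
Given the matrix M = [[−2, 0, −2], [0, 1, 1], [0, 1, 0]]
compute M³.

[[−8, 2, −10], [0, 3, 2], [0, 2, 1]]

M² = [[4, −2, 4], [0, 2, 1], [0, 1, 1]]
M³ = [[−8, 2, −10], [0, 3, 2], [0, 2, 1]]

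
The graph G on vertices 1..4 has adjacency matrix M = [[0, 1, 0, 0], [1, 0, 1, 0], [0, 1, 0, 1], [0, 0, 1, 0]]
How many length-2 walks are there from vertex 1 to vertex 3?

1

The number of length-2 walks from vertex 1 to vertex 3 is entry (1,3) of M^2, where M is the adjacency matrix.
M^2 = [[1, 0, 1, 0], [0, 2, 0, 1], [1, 0, 2, 0], [0, 1, 0, 1]]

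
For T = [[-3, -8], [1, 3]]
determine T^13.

T² = I (check: tr T = 0 and det T = -1), so T^13 = T since 13 is odd.

[[-3, -8], [1, 3]]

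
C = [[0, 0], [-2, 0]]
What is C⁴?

C is strictly triangular, hence nilpotent: C² = 0, so C⁴ = 0.

[[0, 0], [0, 0]]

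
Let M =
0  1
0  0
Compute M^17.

M is strictly triangular, hence nilpotent: M^2 = 0, so M^17 = 0.

[[0, 0], [0, 0]]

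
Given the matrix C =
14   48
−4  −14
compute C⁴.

tr C = 0 and det C = −4, so the characteristic polynomial is λ² − (0)λ + (−4) with roots −2 and 2.
Eigenvectors give P = [[−3, −4], [1, 1]] with P⁻¹ = [[1, 4], [−1, −3]], and C = P·diag(−2, 2)·P⁻¹.
Then C⁴ = P·diag(16, 16)·P⁻¹ = [[−48, −64], [16, 16]] · [[1, 4], [−1, −3]] = [[16, 0], [0, 16]].

[[16, 0], [0, 16]]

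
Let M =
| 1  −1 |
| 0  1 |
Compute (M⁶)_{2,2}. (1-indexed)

M = I + N where N = [[0, −1], [0, 0]] is strictly upper-triangular, so N² = 0.
(I + N)⁶ = I + 6·N = [[1, −6], [0, 1]].

1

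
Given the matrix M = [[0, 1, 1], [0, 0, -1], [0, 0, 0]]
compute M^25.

[[0, 0, 0], [0, 0, 0], [0, 0, 0]]

M is strictly triangular, hence nilpotent: M^3 = 0, so M^25 = 0.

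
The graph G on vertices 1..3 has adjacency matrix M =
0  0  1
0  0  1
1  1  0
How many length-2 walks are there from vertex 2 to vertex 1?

1

The number of length-2 walks from vertex 2 to vertex 1 is entry (2,1) of M^2, where M is the adjacency matrix.
M^2 = [[1, 1, 0], [1, 1, 0], [0, 0, 2]]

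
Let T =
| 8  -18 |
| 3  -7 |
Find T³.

tr T = 1 and det T = -2, so the characteristic polynomial is λ² − (1)λ + (-2) with roots -1 and 2.
Eigenvectors give P = [[-2, 3], [-1, 1]] with P⁻¹ = [[1, -3], [1, -2]], and T = P·diag(-1, 2)·P⁻¹.
Then T³ = P·diag(-1, 8)·P⁻¹ = [[2, 24], [1, 8]] · [[1, -3], [1, -2]] = [[26, -54], [9, -19]].

[[26, -54], [9, -19]]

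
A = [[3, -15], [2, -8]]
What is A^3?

tr A = -5 and det A = 6, so the characteristic polynomial is λ² − (-5)λ + (6) with roots -3 and -2.
Eigenvectors give P = [[-5, -3], [-2, -1]] with P⁻¹ = [[1, -3], [-2, 5]], and A = P·diag(-3, -2)·P⁻¹.
Then A^3 = P·diag(-27, -8)·P⁻¹ = [[135, 24], [54, 8]] · [[1, -3], [-2, 5]] = [[87, -285], [38, -122]].

[[87, -285], [38, -122]]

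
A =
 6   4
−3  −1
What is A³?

[[84, 76], [−57, −49]]

tr A = 5 and det A = 6, so the characteristic polynomial is λ² − (5)λ + (6) with roots 2 and 3.
Eigenvectors give P = [[−1, 4], [1, −3]] with P⁻¹ = [[3, 4], [1, 1]], and A = P·diag(2, 3)·P⁻¹.
Then A³ = P·diag(8, 27)·P⁻¹ = [[−8, 108], [8, −81]] · [[3, 4], [1, 1]] = [[84, 76], [−57, −49]].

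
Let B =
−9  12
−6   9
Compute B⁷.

[[−6561, 8748], [−4374, 6561]]

tr B = 0 and det B = −9, so the characteristic polynomial is λ² − (0)λ + (−9) with roots 3 and −3.
Eigenvectors give P = [[1, 2], [1, 1]] with P⁻¹ = [[−1, 2], [1, −1]], and B = P·diag(3, −3)·P⁻¹.
Then B⁷ = P·diag(2187, −2187)·P⁻¹ = [[2187, −4374], [2187, −2187]] · [[−1, 2], [1, −1]] = [[−6561, 8748], [−4374, 6561]].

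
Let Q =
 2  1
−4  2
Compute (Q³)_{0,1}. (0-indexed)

Q² = [[0, 4], [−16, 0]]
Q³ = [[−16, 8], [−32, −16]]

8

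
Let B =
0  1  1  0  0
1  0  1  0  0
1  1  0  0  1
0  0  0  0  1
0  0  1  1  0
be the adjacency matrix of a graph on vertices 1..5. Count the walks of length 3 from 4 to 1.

1

The number of length-3 walks from vertex 4 to vertex 1 is entry (4,1) of B^3, where B is the adjacency matrix.
B^2 = [[2, 1, 1, 0, 1], [1, 2, 1, 0, 1], [1, 1, 3, 1, 0], [0, 0, 1, 1, 0], [1, 1, 0, 0, 2]]
B^3 = [[2, 3, 4, 1, 1], [3, 2, 4, 1, 1], [4, 4, 2, 0, 4], [1, 1, 0, 0, 2], [1, 1, 4, 2, 0]]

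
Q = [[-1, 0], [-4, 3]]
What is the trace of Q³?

26

tr Q = 2 and det Q = -3, so the characteristic polynomial is λ² − (2)λ + (-3) with roots -1 and 3.
Eigenvectors give P = [[1, 0], [1, -1]] with P⁻¹ = [[1, 0], [1, -1]], and Q = P·diag(-1, 3)·P⁻¹.
Then Q³ = P·diag(-1, 27)·P⁻¹ = [[-1, 0], [-1, -27]] · [[1, 0], [1, -1]] = [[-1, 0], [-28, 27]].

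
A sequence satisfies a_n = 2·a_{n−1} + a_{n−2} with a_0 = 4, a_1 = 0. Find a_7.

With companion matrix M = [[2, 1], [1, 0]], [a_n, a_{n−1}]ᵀ = M·[a_{n−1}, a_{n−2}]ᵀ, so [a_7, a_6]ᵀ = M^6·[a_1, a_0]ᵀ.
M^6 = [[169, 70], [70, 29]], giving [a_7, a_6]ᵀ = [[280], [116]].

280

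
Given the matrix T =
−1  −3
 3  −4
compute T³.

T² = [[−8, 15], [−15, 7]]
T³ = [[53, −36], [36, 17]]

[[53, −36], [36, 17]]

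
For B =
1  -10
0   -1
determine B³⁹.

B² = I (check: tr B = 0 and det B = -1), so B³⁹ = B since 39 is odd.

[[1, -10], [0, -1]]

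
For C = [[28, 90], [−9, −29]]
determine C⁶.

tr C = −1 and det C = −2, so the characteristic polynomial is λ² − (−1)λ + (−2) with roots −2 and 1.
Eigenvectors give P = [[−3, −10], [1, 3]] with P⁻¹ = [[3, 10], [−1, −3]], and C = P·diag(−2, 1)·P⁻¹.
Then C⁶ = P·diag(64, 1)·P⁻¹ = [[−192, −10], [64, 3]] · [[3, 10], [−1, −3]] = [[−566, −1890], [189, 631]].

[[−566, −1890], [189, 631]]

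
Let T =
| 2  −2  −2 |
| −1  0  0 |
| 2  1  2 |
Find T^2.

[[2, −6, −8], [−2, 2, 2], [7, −2, 0]]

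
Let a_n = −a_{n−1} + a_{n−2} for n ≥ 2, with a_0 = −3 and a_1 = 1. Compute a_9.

With companion matrix Q = [[−1, 1], [1, 0]], [a_n, a_{n−1}]ᵀ = Q·[a_{n−1}, a_{n−2}]ᵀ, so [a_9, a_8]ᵀ = Q⁸·[a_1, a_0]ᵀ.
Q⁸ = [[34, −21], [−21, 13]], giving [a_9, a_8]ᵀ = [[97], [−60]].

97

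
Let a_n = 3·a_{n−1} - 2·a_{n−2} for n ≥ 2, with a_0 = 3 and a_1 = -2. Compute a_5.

-152

With companion matrix M = [[3, -2], [1, 0]], [a_n, a_{n−1}]ᵀ = M·[a_{n−1}, a_{n−2}]ᵀ, so [a_5, a_4]ᵀ = M⁴·[a_1, a_0]ᵀ.
M⁴ = [[31, -30], [15, -14]], giving [a_5, a_4]ᵀ = [[-152], [-72]].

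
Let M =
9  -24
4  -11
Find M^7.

tr M = -2 and det M = -3, so the characteristic polynomial is λ² − (-2)λ + (-3) with roots 1 and -3.
Eigenvectors give P = [[3, -2], [1, -1]] with P⁻¹ = [[1, -2], [1, -3]], and M = P·diag(1, -3)·P⁻¹.
Then M^7 = P·diag(1, -2187)·P⁻¹ = [[3, 4374], [1, 2187]] · [[1, -2], [1, -3]] = [[4377, -13128], [2188, -6563]].

[[4377, -13128], [2188, -6563]]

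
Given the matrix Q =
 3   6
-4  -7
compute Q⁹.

tr Q = -4 and det Q = 3, so the characteristic polynomial is λ² − (-4)λ + (3) with roots -3 and -1.
Eigenvectors give P = [[1, -3], [-1, 2]] with P⁻¹ = [[-2, -3], [-1, -1]], and Q = P·diag(-3, -1)·P⁻¹.
Then Q⁹ = P·diag(-19683, -1)·P⁻¹ = [[-19683, 3], [19683, -2]] · [[-2, -3], [-1, -1]] = [[39363, 59046], [-39364, -59047]].

[[39363, 59046], [-39364, -59047]]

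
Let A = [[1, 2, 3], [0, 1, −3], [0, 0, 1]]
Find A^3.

A = I + N where N = [[0, 2, 3], [0, 0, −3], [0, 0, 0]] is strictly upper-triangular, so N^3 = 0.
(I + N)^3 = I + 3·N + 3·N^2 = [[1, 6, −9], [0, 1, −9], [0, 0, 1]].

[[1, 6, −9], [0, 1, −9], [0, 0, 1]]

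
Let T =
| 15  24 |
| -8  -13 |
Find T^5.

tr T = 2 and det T = -3, so the characteristic polynomial is λ² − (2)λ + (-3) with roots -1 and 3.
Eigenvectors give P = [[-3, 2], [2, -1]] with P⁻¹ = [[1, 2], [2, 3]], and T = P·diag(-1, 3)·P⁻¹.
Then T^5 = P·diag(-1, 243)·P⁻¹ = [[3, 486], [-2, -243]] · [[1, 2], [2, 3]] = [[975, 1464], [-488, -733]].

[[975, 1464], [-488, -733]]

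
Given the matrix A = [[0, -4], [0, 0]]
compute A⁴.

A is strictly triangular, hence nilpotent: A² = 0, so A⁴ = 0.

[[0, 0], [0, 0]]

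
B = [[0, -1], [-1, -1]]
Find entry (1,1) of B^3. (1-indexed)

-1

B^2 = [[1, 1], [1, 2]]
B^3 = [[-1, -2], [-2, -3]]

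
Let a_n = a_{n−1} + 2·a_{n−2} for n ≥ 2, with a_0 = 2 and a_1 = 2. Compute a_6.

86

With companion matrix B = [[1, 2], [1, 0]], [a_n, a_{n−1}]ᵀ = B·[a_{n−1}, a_{n−2}]ᵀ, so [a_6, a_5]ᵀ = B⁵·[a_1, a_0]ᵀ.
B⁵ = [[21, 22], [11, 10]], giving [a_6, a_5]ᵀ = [[86], [42]].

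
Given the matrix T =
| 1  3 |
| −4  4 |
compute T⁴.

[[−179, −105], [140, −284]]

T² = [[−11, 15], [−20, 4]]
T³ = [[−71, 27], [−36, −44]]
T⁴ = [[−179, −105], [140, −284]]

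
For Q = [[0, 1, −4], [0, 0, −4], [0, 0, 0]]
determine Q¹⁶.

Q is strictly triangular, hence nilpotent: Q³ = 0, so Q¹⁶ = 0.

[[0, 0, 0], [0, 0, 0], [0, 0, 0]]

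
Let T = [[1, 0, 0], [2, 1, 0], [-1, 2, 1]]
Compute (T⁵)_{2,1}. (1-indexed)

10

T = I + N where N = [[0, 0, 0], [2, 0, 0], [-1, 2, 0]] is strictly lower-triangular, so N³ = 0.
(I + N)⁵ = I + 5·N + 10·N² = [[1, 0, 0], [10, 1, 0], [35, 10, 1]].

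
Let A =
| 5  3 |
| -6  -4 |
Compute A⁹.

[[1025, 513], [-1026, -514]]

tr A = 1 and det A = -2, so the characteristic polynomial is λ² − (1)λ + (-2) with roots -1 and 2.
Eigenvectors give P = [[-1, -1], [2, 1]] with P⁻¹ = [[1, 1], [-2, -1]], and A = P·diag(-1, 2)·P⁻¹.
Then A⁹ = P·diag(-1, 512)·P⁻¹ = [[1, -512], [-2, 512]] · [[1, 1], [-2, -1]] = [[1025, 513], [-1026, -514]].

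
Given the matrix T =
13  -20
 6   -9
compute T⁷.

tr T = 4 and det T = 3, so the characteristic polynomial is λ² − (4)λ + (3) with roots 1 and 3.
Eigenvectors give P = [[-5, 2], [-3, 1]] with P⁻¹ = [[1, -2], [3, -5]], and T = P·diag(1, 3)·P⁻¹.
Then T⁷ = P·diag(1, 2187)·P⁻¹ = [[-5, 4374], [-3, 2187]] · [[1, -2], [3, -5]] = [[13117, -21860], [6558, -10929]].

[[13117, -21860], [6558, -10929]]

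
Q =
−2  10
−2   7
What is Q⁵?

[[−812, 2110], [−422, 1087]]

tr Q = 5 and det Q = 6, so the characteristic polynomial is λ² − (5)λ + (6) with roots 3 and 2.
Eigenvectors give P = [[−2, −5], [−1, −2]] with P⁻¹ = [[2, −5], [−1, 2]], and Q = P·diag(3, 2)·P⁻¹.
Then Q⁵ = P·diag(243, 32)·P⁻¹ = [[−486, −160], [−243, −64]] · [[2, −5], [−1, 2]] = [[−812, 2110], [−422, 1087]].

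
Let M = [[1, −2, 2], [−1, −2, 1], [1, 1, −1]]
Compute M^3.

M^2 = [[5, 4, −2], [2, 7, −5], [−1, −5, 4]]
M^3 = [[−1, −20, 16], [−10, −23, 16], [8, 16, −11]]

[[−1, −20, 16], [−10, −23, 16], [8, 16, −11]]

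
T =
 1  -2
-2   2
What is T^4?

[[61, -78], [-78, 100]]

T^2 = [[5, -6], [-6, 8]]
T^3 = [[17, -22], [-22, 28]]
T^4 = [[61, -78], [-78, 100]]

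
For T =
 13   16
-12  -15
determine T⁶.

[[-2183, -2912], [2184, 2913]]

tr T = -2 and det T = -3, so the characteristic polynomial is λ² − (-2)λ + (-3) with roots -3 and 1.
Eigenvectors give P = [[1, -4], [-1, 3]] with P⁻¹ = [[-3, -4], [-1, -1]], and T = P·diag(-3, 1)·P⁻¹.
Then T⁶ = P·diag(729, 1)·P⁻¹ = [[729, -4], [-729, 3]] · [[-3, -4], [-1, -1]] = [[-2183, -2912], [2184, 2913]].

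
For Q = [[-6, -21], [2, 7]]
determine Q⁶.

[[-6, -21], [2, 7]]

Q² = Q (a projection; rank 1, trace 1), so Q⁶ = Q.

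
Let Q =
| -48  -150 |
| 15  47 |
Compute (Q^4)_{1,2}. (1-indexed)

tr Q = -1 and det Q = -6, so the characteristic polynomial is λ² − (-1)λ + (-6) with roots 2 and -3.
Eigenvectors give P = [[-3, 10], [1, -3]] with P⁻¹ = [[3, 10], [1, 3]], and Q = P·diag(2, -3)·P⁻¹.
Then Q^4 = P·diag(16, 81)·P⁻¹ = [[-48, 810], [16, -243]] · [[3, 10], [1, 3]] = [[666, 1950], [-195, -569]].

1950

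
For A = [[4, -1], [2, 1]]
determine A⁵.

tr A = 5 and det A = 6, so the characteristic polynomial is λ² − (5)λ + (6) with roots 3 and 2.
Eigenvectors give P = [[-1, 1], [-1, 2]] with P⁻¹ = [[-2, 1], [-1, 1]], and A = P·diag(3, 2)·P⁻¹.
Then A⁵ = P·diag(243, 32)·P⁻¹ = [[-243, 32], [-243, 64]] · [[-2, 1], [-1, 1]] = [[454, -211], [422, -179]].

[[454, -211], [422, -179]]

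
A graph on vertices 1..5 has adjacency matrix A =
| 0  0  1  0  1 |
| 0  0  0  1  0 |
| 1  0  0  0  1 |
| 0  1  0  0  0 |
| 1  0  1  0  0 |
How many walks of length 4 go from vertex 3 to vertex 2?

The number of length-4 walks from vertex 3 to vertex 2 is entry (3,2) of A⁴, where A is the adjacency matrix.
A² = [[2, 0, 1, 0, 1], [0, 1, 0, 0, 0], [1, 0, 2, 0, 1], [0, 0, 0, 1, 0], [1, 0, 1, 0, 2]]
A³ = [[2, 0, 3, 0, 3], [0, 0, 0, 1, 0], [3, 0, 2, 0, 3], [0, 1, 0, 0, 0], [3, 0, 3, 0, 2]]
A⁴ = [[6, 0, 5, 0, 5], [0, 1, 0, 0, 0], [5, 0, 6, 0, 5], [0, 0, 0, 1, 0], [5, 0, 5, 0, 6]]

0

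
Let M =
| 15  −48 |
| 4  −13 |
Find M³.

tr M = 2 and det M = −3, so the characteristic polynomial is λ² − (2)λ + (−3) with roots −1 and 3.
Eigenvectors give P = [[3, 4], [1, 1]] with P⁻¹ = [[−1, 4], [1, −3]], and M = P·diag(−1, 3)·P⁻¹.
Then M³ = P·diag(−1, 27)·P⁻¹ = [[−3, 108], [−1, 27]] · [[−1, 4], [1, −3]] = [[111, −336], [28, −85]].

[[111, −336], [28, −85]]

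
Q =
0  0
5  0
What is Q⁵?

[[0, 0], [0, 0]]

Q is strictly triangular, hence nilpotent: Q² = 0, so Q⁵ = 0.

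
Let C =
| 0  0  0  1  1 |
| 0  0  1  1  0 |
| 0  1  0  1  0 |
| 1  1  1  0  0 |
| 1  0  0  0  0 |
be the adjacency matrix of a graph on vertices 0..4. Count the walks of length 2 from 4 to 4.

The number of length-2 walks from vertex 4 to vertex 4 is entry (4,4) of C^2, where C is the adjacency matrix.
C^2 = [[2, 1, 1, 0, 0], [1, 2, 1, 1, 0], [1, 1, 2, 1, 0], [0, 1, 1, 3, 1], [0, 0, 0, 1, 1]]

1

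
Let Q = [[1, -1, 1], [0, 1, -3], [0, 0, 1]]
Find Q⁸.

Q = I + N where N = [[0, -1, 1], [0, 0, -3], [0, 0, 0]] is strictly upper-triangular, so N³ = 0.
(I + N)⁸ = I + 8·N + 28·N² = [[1, -8, 92], [0, 1, -24], [0, 0, 1]].

[[1, -8, 92], [0, 1, -24], [0, 0, 1]]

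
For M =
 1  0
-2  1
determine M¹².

[[1, 0], [-24, 1]]

M = I + N where N = [[0, 0], [-2, 0]] is strictly lower-triangular, so N² = 0.
(I + N)¹² = I + 12·N = [[1, 0], [-24, 1]].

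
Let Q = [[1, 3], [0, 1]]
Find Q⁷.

Q = I + N where N = [[0, 3], [0, 0]] is strictly upper-triangular, so N² = 0.
(I + N)⁷ = I + 7·N = [[1, 21], [0, 1]].

[[1, 21], [0, 1]]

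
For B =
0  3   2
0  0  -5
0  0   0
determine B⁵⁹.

[[0, 0, 0], [0, 0, 0], [0, 0, 0]]

B is strictly triangular, hence nilpotent: B³ = 0, so B⁵⁹ = 0.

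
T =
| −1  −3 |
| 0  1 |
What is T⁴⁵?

T² = I (check: tr T = 0 and det T = −1), so T⁴⁵ = T since 45 is odd.

[[−1, −3], [0, 1]]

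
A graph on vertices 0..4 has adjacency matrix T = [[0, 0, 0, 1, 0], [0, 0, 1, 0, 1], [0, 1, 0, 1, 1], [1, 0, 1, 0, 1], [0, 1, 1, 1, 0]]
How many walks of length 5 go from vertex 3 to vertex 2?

The number of length-5 walks from vertex 3 to vertex 2 is entry (3,2) of T⁵, where T is the adjacency matrix.
T² = [[1, 0, 1, 0, 1], [0, 2, 1, 2, 1], [1, 1, 3, 1, 2], [0, 2, 1, 3, 1], [1, 1, 2, 1, 3]]
T³ = [[0, 2, 1, 3, 1], [2, 2, 5, 2, 5], [1, 5, 4, 6, 5], [3, 2, 6, 2, 6], [1, 5, 5, 6, 4]]
T⁴ = [[3, 2, 6, 2, 6], [2, 10, 9, 12, 9], [6, 9, 16, 10, 15], [2, 12, 10, 15, 10], [6, 9, 15, 10, 16]]
T⁵ = [[2, 12, 10, 15, 10], [12, 18, 31, 20, 31], [10, 31, 34, 37, 35], [15, 20, 37, 22, 37], [10, 31, 35, 37, 34]]

37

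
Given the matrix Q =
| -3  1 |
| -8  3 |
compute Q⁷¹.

Q² = I (check: tr Q = 0 and det Q = -1), so Q⁷¹ = Q since 71 is odd.

[[-3, 1], [-8, 3]]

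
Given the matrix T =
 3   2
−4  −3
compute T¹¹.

T² = I (check: tr T = 0 and det T = −1), so T¹¹ = T since 11 is odd.

[[3, 2], [−4, −3]]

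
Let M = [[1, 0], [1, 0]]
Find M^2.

M² = M (a projection; rank 1, trace 1), so M^2 = M.

[[1, 0], [1, 0]]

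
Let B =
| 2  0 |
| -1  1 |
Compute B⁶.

tr B = 3 and det B = 2, so the characteristic polynomial is λ² − (3)λ + (2) with roots 1 and 2.
Eigenvectors give P = [[0, -1], [1, 1]] with P⁻¹ = [[1, 1], [-1, 0]], and B = P·diag(1, 2)·P⁻¹.
Then B⁶ = P·diag(1, 64)·P⁻¹ = [[0, -64], [1, 64]] · [[1, 1], [-1, 0]] = [[64, 0], [-63, 1]].

[[64, 0], [-63, 1]]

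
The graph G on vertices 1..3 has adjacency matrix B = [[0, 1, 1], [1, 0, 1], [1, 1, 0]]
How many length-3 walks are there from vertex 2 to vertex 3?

3

The number of length-3 walks from vertex 2 to vertex 3 is entry (2,3) of B³, where B is the adjacency matrix.
B² = [[2, 1, 1], [1, 2, 1], [1, 1, 2]]
B³ = [[2, 3, 3], [3, 2, 3], [3, 3, 2]]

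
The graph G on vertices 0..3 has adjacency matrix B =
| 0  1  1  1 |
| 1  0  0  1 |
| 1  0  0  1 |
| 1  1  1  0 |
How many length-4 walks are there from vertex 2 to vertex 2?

10

The number of length-4 walks from vertex 2 to vertex 2 is entry (2,2) of B⁴, where B is the adjacency matrix.
B² = [[3, 1, 1, 2], [1, 2, 2, 1], [1, 2, 2, 1], [2, 1, 1, 3]]
B³ = [[4, 5, 5, 5], [5, 2, 2, 5], [5, 2, 2, 5], [5, 5, 5, 4]]
B⁴ = [[15, 9, 9, 14], [9, 10, 10, 9], [9, 10, 10, 9], [14, 9, 9, 15]]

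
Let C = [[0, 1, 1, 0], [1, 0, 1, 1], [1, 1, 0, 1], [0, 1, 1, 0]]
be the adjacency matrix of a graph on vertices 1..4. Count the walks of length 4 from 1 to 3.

9

The number of length-4 walks from vertex 1 to vertex 3 is entry (1,3) of C^4, where C is the adjacency matrix.
C^2 = [[2, 1, 1, 2], [1, 3, 2, 1], [1, 2, 3, 1], [2, 1, 1, 2]]
C^3 = [[2, 5, 5, 2], [5, 4, 5, 5], [5, 5, 4, 5], [2, 5, 5, 2]]
C^4 = [[10, 9, 9, 10], [9, 15, 14, 9], [9, 14, 15, 9], [10, 9, 9, 10]]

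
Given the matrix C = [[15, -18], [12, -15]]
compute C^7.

tr C = 0 and det C = -9, so the characteristic polynomial is λ² − (0)λ + (-9) with roots -3 and 3.
Eigenvectors give P = [[1, 3], [1, 2]] with P⁻¹ = [[-2, 3], [1, -1]], and C = P·diag(-3, 3)·P⁻¹.
Then C^7 = P·diag(-2187, 2187)·P⁻¹ = [[-2187, 6561], [-2187, 4374]] · [[-2, 3], [1, -1]] = [[10935, -13122], [8748, -10935]].

[[10935, -13122], [8748, -10935]]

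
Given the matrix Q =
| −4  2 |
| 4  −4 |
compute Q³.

Q² = [[24, −16], [−32, 24]]
Q³ = [[−160, 112], [224, −160]]

[[−160, 112], [224, −160]]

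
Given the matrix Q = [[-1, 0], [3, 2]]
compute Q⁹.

tr Q = 1 and det Q = -2, so the characteristic polynomial is λ² − (1)λ + (-2) with roots -1 and 2.
Eigenvectors give P = [[-1, 0], [1, 1]] with P⁻¹ = [[-1, 0], [1, 1]], and Q = P·diag(-1, 2)·P⁻¹.
Then Q⁹ = P·diag(-1, 512)·P⁻¹ = [[1, 0], [-1, 512]] · [[-1, 0], [1, 1]] = [[-1, 0], [513, 512]].

[[-1, 0], [513, 512]]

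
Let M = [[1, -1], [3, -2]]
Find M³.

M² = [[-2, 1], [-3, 1]]
M³ = [[1, 0], [0, 1]]

[[1, 0], [0, 1]]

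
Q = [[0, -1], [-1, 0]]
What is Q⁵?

Q² = I (check: tr Q = 0 and det Q = -1), so Q⁵ = Q since 5 is odd.

[[0, -1], [-1, 0]]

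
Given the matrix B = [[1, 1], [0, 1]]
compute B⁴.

[[1, 4], [0, 1]]

B = I + N where N = [[0, 1], [0, 0]] is strictly upper-triangular, so N² = 0.
(I + N)⁴ = I + 4·N = [[1, 4], [0, 1]].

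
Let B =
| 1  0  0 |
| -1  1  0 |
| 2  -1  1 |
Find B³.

B = I + N where N = [[0, 0, 0], [-1, 0, 0], [2, -1, 0]] is strictly lower-triangular, so N³ = 0.
(I + N)³ = I + 3·N + 3·N² = [[1, 0, 0], [-3, 1, 0], [9, -3, 1]].

[[1, 0, 0], [-3, 1, 0], [9, -3, 1]]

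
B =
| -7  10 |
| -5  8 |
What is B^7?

tr B = 1 and det B = -6, so the characteristic polynomial is λ² − (1)λ + (-6) with roots 3 and -2.
Eigenvectors give P = [[1, 2], [1, 1]] with P⁻¹ = [[-1, 2], [1, -1]], and B = P·diag(3, -2)·P⁻¹.
Then B^7 = P·diag(2187, -128)·P⁻¹ = [[2187, -256], [2187, -128]] · [[-1, 2], [1, -1]] = [[-2443, 4630], [-2315, 4502]].

[[-2443, 4630], [-2315, 4502]]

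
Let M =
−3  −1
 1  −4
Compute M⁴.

M² = [[8, 7], [−7, 15]]
M³ = [[−17, −36], [36, −53]]
M⁴ = [[15, 161], [−161, 176]]

[[15, 161], [−161, 176]]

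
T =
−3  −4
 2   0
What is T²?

[[1, 12], [−6, −8]]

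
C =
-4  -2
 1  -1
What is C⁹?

tr C = -5 and det C = 6, so the characteristic polynomial is λ² − (-5)λ + (6) with roots -3 and -2.
Eigenvectors give P = [[-2, 1], [1, -1]] with P⁻¹ = [[-1, -1], [-1, -2]], and C = P·diag(-3, -2)·P⁻¹.
Then C⁹ = P·diag(-19683, -512)·P⁻¹ = [[39366, -512], [-19683, 512]] · [[-1, -1], [-1, -2]] = [[-38854, -38342], [19171, 18659]].

[[-38854, -38342], [19171, 18659]]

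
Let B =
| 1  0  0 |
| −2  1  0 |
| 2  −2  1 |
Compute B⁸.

[[1, 0, 0], [−16, 1, 0], [128, −16, 1]]

B = I + N where N = [[0, 0, 0], [−2, 0, 0], [2, −2, 0]] is strictly lower-triangular, so N³ = 0.
(I + N)⁸ = I + 8·N + 28·N² = [[1, 0, 0], [−16, 1, 0], [128, −16, 1]].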